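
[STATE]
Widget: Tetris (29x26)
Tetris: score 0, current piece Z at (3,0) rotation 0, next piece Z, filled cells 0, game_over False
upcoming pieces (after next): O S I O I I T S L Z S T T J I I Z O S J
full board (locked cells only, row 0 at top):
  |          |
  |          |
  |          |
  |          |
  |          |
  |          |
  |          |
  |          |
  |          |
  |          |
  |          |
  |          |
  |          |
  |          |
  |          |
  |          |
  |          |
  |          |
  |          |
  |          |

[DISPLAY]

   ▓▓     │Next:             
    ▓▓    │▓▓                
          │ ▓▓               
          │                  
          │                  
          │                  
          │Score:            
          │0                 
          │                  
          │                  
          │                  
          │                  
          │                  
          │                  
          │                  
          │                  
          │                  
          │                  
          │                  
          │                  
          │                  
          │                  
          │                  
          │                  
          │                  
          │                  


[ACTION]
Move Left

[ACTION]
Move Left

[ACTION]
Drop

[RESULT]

          │Next:             
 ▓▓       │▓▓                
  ▓▓      │ ▓▓               
          │                  
          │                  
          │                  
          │Score:            
          │0                 
          │                  
          │                  
          │                  
          │                  
          │                  
          │                  
          │                  
          │                  
          │                  
          │                  
          │                  
          │                  
          │                  
          │                  
          │                  
          │                  
          │                  
          │                  


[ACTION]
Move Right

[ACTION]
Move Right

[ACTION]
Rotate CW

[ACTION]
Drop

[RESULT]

          │Next:             
          │▓▓                
    ▓     │ ▓▓               
   ▓▓     │                  
   ▓      │                  
          │                  
          │Score:            
          │0                 
          │                  
          │                  
          │                  
          │                  
          │                  
          │                  
          │                  
          │                  
          │                  
          │                  
          │                  
          │                  
          │                  
          │                  
          │                  
          │                  
          │                  
          │                  


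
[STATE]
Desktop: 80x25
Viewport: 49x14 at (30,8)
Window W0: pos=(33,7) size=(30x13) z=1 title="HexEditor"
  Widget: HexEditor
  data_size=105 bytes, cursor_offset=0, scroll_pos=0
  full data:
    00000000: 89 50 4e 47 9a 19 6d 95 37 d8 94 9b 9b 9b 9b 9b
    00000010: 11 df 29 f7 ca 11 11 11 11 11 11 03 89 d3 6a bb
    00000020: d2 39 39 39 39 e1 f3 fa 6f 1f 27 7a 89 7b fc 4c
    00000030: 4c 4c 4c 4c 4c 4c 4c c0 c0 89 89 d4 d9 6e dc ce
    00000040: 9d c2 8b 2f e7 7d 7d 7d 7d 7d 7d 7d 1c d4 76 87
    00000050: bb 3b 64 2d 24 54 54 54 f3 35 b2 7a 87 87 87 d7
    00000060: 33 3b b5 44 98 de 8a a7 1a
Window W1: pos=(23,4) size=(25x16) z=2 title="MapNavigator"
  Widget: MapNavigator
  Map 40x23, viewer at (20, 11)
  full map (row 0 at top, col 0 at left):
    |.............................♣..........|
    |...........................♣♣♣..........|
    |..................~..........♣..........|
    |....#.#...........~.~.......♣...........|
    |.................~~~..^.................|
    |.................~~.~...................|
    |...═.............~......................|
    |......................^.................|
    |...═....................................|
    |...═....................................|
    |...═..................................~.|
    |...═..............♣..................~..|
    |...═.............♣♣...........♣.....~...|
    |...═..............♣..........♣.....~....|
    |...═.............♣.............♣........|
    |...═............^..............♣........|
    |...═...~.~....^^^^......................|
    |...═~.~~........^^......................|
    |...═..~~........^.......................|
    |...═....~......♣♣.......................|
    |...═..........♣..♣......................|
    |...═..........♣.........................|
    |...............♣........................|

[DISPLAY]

..~..............┃              ┃                
.......^.........┃──────────────┨                
.................┃0 4e 47 9a 19 ┃                
.................┃f 29 f7 ca 11 ┃                
.................┃9 39 39 39 e1 ┃                
...♣.@...........┃c 4c 4c 4c 4c ┃                
..♣♣...........♣.┃2 8b 2f e7 7d ┃                
...♣..........♣..┃b 64 2d 24 54 ┃                
..♣.............♣┃b b5 44 98 de ┃                
.^..............♣┃              ┃                
^^^..............┃              ┃                
━━━━━━━━━━━━━━━━━┛━━━━━━━━━━━━━━┛                
                                                 
                                                 


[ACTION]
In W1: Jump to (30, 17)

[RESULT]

.....♣.....~...  ┃              ┃                
....♣.....~....  ┃──────────────┨                
......♣........  ┃0 4e 47 9a 19 ┃                
......♣........  ┃f 29 f7 ca 11 ┃                
...............  ┃9 39 39 39 e1 ┃                
.....@.........  ┃c 4c 4c 4c 4c ┃                
...............  ┃2 8b 2f e7 7d ┃                
...............  ┃b 64 2d 24 54 ┃                
...............  ┃b b5 44 98 de ┃                
...............  ┃              ┃                
...............  ┃              ┃                
━━━━━━━━━━━━━━━━━┛━━━━━━━━━━━━━━┛                
                                                 
                                                 


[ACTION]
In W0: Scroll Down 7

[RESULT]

.....♣.....~...  ┃              ┃                
....♣.....~....  ┃──────────────┨                
......♣........  ┃b b5 44 98 de ┃                
......♣........  ┃              ┃                
...............  ┃              ┃                
.....@.........  ┃              ┃                
...............  ┃              ┃                
...............  ┃              ┃                
...............  ┃              ┃                
...............  ┃              ┃                
...............  ┃              ┃                
━━━━━━━━━━━━━━━━━┛━━━━━━━━━━━━━━┛                
                                                 
                                                 


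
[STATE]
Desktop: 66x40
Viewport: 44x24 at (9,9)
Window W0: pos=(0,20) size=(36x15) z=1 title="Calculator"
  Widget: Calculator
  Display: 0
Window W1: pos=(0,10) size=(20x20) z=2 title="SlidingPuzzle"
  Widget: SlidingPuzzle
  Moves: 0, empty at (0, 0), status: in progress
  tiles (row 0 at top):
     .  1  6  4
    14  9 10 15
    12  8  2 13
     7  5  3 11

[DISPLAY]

                                            
━━━━━━━━━━┓                                 
Puzzle    ┃                                 
──────────┨                                 
──┬────┬──┃                                 
1 │  6 │  ┃                                 
──┼────┼──┃                                 
9 │ 10 │ 1┃                                 
──┼────┼──┃                                 
8 │  2 │ 1┃                                 
──┼────┼──┃                                 
5 │  3 │ 1┃━━━━━━━━━━━━━━━┓                 
──┴────┴──┃               ┃                 
          ┃───────────────┨                 
          ┃              0┃                 
          ┃               ┃                 
          ┃               ┃                 
          ┃               ┃                 
          ┃               ┃                 
          ┃               ┃                 
━━━━━━━━━━┛               ┃                 
┼───┼───┤                 ┃                 
│ = │ + │                 ┃                 
┼───┼───┤                 ┃                 


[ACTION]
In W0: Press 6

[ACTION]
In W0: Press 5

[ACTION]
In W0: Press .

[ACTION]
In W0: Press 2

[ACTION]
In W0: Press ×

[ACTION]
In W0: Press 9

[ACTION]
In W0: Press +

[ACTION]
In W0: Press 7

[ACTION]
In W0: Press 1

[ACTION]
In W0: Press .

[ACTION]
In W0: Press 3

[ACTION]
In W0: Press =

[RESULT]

                                            
━━━━━━━━━━┓                                 
Puzzle    ┃                                 
──────────┨                                 
──┬────┬──┃                                 
1 │  6 │  ┃                                 
──┼────┼──┃                                 
9 │ 10 │ 1┃                                 
──┼────┼──┃                                 
8 │  2 │ 1┃                                 
──┼────┼──┃                                 
5 │  3 │ 1┃━━━━━━━━━━━━━━━┓                 
──┴────┴──┃               ┃                 
          ┃───────────────┨                 
          ┃          658.1┃                 
          ┃               ┃                 
          ┃               ┃                 
          ┃               ┃                 
          ┃               ┃                 
          ┃               ┃                 
━━━━━━━━━━┛               ┃                 
┼───┼───┤                 ┃                 
│ = │ + │                 ┃                 
┼───┼───┤                 ┃                 


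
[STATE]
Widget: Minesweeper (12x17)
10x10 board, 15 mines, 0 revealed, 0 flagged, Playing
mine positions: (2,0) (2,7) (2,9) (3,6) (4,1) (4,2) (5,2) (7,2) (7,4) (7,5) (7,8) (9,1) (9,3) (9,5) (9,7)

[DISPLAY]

■■■■■■■■■■  
■■■■■■■■■■  
■■■■■■■■■■  
■■■■■■■■■■  
■■■■■■■■■■  
■■■■■■■■■■  
■■■■■■■■■■  
■■■■■■■■■■  
■■■■■■■■■■  
■■■■■■■■■■  
            
            
            
            
            
            
            


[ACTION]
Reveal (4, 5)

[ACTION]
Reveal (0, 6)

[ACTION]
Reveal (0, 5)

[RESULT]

            
11    1121  
■1   12■■■  
■321 1■221  
■■■2 111    
■■■2        
■■■3221111  
■■■■■■■■■■  
■■■■■■■■■■  
■■■■■■■■■■  
            
            
            
            
            
            
            


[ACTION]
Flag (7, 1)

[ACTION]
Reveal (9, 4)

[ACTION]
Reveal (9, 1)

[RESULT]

            
11    1121  
✹1   12✹■✹  
■321 1✹221  
■✹✹2 111    
■■✹2        
■■■3221111  
■⚑✹■✹✹■■✹■  
■■■■■■■■■■  
■✹■✹2✹■✹■■  
            
            
            
            
            
            
            


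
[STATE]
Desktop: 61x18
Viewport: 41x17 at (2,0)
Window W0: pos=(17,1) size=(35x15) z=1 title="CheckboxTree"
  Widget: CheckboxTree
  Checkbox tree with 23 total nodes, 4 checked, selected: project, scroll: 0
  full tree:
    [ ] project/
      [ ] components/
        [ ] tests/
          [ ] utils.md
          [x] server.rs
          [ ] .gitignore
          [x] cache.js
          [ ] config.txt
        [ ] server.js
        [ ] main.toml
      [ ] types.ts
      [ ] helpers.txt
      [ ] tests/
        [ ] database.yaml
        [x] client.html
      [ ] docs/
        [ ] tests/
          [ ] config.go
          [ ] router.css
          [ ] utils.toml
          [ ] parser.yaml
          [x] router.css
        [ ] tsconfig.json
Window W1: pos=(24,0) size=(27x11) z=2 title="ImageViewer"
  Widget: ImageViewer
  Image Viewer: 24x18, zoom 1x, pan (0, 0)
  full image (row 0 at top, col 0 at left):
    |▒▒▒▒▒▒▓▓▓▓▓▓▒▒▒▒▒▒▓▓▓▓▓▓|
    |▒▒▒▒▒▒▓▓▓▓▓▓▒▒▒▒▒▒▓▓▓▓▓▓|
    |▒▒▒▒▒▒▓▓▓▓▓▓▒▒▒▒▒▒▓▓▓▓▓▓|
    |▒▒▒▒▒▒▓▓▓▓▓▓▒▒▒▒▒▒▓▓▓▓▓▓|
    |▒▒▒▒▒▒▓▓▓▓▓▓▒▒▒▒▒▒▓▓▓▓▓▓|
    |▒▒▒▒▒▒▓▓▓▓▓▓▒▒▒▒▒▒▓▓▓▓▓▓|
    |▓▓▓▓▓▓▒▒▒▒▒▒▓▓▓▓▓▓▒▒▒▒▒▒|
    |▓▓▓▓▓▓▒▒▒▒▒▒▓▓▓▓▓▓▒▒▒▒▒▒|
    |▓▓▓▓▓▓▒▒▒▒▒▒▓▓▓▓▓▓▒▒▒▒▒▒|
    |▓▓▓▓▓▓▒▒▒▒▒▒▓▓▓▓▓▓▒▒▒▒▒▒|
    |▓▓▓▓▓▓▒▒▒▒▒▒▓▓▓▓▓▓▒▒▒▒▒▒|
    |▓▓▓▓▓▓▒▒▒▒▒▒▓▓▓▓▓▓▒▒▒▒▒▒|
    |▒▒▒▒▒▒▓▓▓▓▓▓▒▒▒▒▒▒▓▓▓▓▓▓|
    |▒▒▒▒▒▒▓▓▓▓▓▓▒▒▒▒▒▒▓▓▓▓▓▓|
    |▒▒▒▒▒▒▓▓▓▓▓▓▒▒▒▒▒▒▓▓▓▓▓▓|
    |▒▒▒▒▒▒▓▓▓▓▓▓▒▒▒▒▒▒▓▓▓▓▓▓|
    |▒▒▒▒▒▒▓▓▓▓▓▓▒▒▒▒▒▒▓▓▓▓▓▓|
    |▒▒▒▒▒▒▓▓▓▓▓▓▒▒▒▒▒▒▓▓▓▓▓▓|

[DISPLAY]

                      ┏━━━━━━━━━━━━━━━━━━
               ┏━━━━━━┃ ImageViewer      
               ┃ Check┠──────────────────
               ┠──────┃▒▒▒▒▒▒▓▓▓▓▓▓▒▒▒▒▒▒
               ┃>[-] p┃▒▒▒▒▒▒▓▓▓▓▓▓▒▒▒▒▒▒
               ┃   [-]┃▒▒▒▒▒▒▓▓▓▓▓▓▒▒▒▒▒▒
               ┃     [┃▒▒▒▒▒▒▓▓▓▓▓▓▒▒▒▒▒▒
               ┃      ┃▒▒▒▒▒▒▓▓▓▓▓▓▒▒▒▒▒▒
               ┃      ┃▒▒▒▒▒▒▓▓▓▓▓▓▒▒▒▒▒▒
               ┃      ┃▓▓▓▓▓▓▒▒▒▒▒▒▓▓▓▓▓▓
               ┃      ┗━━━━━━━━━━━━━━━━━━
               ┃       [ ] config.txt    
               ┃     [ ] server.js       
               ┃     [ ] main.toml       
               ┃   [ ] types.ts          
               ┗━━━━━━━━━━━━━━━━━━━━━━━━━
                                         


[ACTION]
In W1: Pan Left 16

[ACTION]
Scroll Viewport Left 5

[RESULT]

                        ┏━━━━━━━━━━━━━━━━
                 ┏━━━━━━┃ ImageViewer    
                 ┃ Check┠────────────────
                 ┠──────┃▒▒▒▒▒▒▓▓▓▓▓▓▒▒▒▒
                 ┃>[-] p┃▒▒▒▒▒▒▓▓▓▓▓▓▒▒▒▒
                 ┃   [-]┃▒▒▒▒▒▒▓▓▓▓▓▓▒▒▒▒
                 ┃     [┃▒▒▒▒▒▒▓▓▓▓▓▓▒▒▒▒
                 ┃      ┃▒▒▒▒▒▒▓▓▓▓▓▓▒▒▒▒
                 ┃      ┃▒▒▒▒▒▒▓▓▓▓▓▓▒▒▒▒
                 ┃      ┃▓▓▓▓▓▓▒▒▒▒▒▒▓▓▓▓
                 ┃      ┗━━━━━━━━━━━━━━━━
                 ┃       [ ] config.txt  
                 ┃     [ ] server.js     
                 ┃     [ ] main.toml     
                 ┃   [ ] types.ts        
                 ┗━━━━━━━━━━━━━━━━━━━━━━━
                                         


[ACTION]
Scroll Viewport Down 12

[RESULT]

                 ┏━━━━━━┃ ImageViewer    
                 ┃ Check┠────────────────
                 ┠──────┃▒▒▒▒▒▒▓▓▓▓▓▓▒▒▒▒
                 ┃>[-] p┃▒▒▒▒▒▒▓▓▓▓▓▓▒▒▒▒
                 ┃   [-]┃▒▒▒▒▒▒▓▓▓▓▓▓▒▒▒▒
                 ┃     [┃▒▒▒▒▒▒▓▓▓▓▓▓▒▒▒▒
                 ┃      ┃▒▒▒▒▒▒▓▓▓▓▓▓▒▒▒▒
                 ┃      ┃▒▒▒▒▒▒▓▓▓▓▓▓▒▒▒▒
                 ┃      ┃▓▓▓▓▓▓▒▒▒▒▒▒▓▓▓▓
                 ┃      ┗━━━━━━━━━━━━━━━━
                 ┃       [ ] config.txt  
                 ┃     [ ] server.js     
                 ┃     [ ] main.toml     
                 ┃   [ ] types.ts        
                 ┗━━━━━━━━━━━━━━━━━━━━━━━
                                         
                                         


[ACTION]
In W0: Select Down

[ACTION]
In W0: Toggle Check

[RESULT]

                 ┏━━━━━━┃ ImageViewer    
                 ┃ Check┠────────────────
                 ┠──────┃▒▒▒▒▒▒▓▓▓▓▓▓▒▒▒▒
                 ┃ [-] p┃▒▒▒▒▒▒▓▓▓▓▓▓▒▒▒▒
                 ┃>  [x]┃▒▒▒▒▒▒▓▓▓▓▓▓▒▒▒▒
                 ┃     [┃▒▒▒▒▒▒▓▓▓▓▓▓▒▒▒▒
                 ┃      ┃▒▒▒▒▒▒▓▓▓▓▓▓▒▒▒▒
                 ┃      ┃▒▒▒▒▒▒▓▓▓▓▓▓▒▒▒▒
                 ┃      ┃▓▓▓▓▓▓▒▒▒▒▒▒▓▓▓▓
                 ┃      ┗━━━━━━━━━━━━━━━━
                 ┃       [x] config.txt  
                 ┃     [x] server.js     
                 ┃     [x] main.toml     
                 ┃   [ ] types.ts        
                 ┗━━━━━━━━━━━━━━━━━━━━━━━
                                         
                                         


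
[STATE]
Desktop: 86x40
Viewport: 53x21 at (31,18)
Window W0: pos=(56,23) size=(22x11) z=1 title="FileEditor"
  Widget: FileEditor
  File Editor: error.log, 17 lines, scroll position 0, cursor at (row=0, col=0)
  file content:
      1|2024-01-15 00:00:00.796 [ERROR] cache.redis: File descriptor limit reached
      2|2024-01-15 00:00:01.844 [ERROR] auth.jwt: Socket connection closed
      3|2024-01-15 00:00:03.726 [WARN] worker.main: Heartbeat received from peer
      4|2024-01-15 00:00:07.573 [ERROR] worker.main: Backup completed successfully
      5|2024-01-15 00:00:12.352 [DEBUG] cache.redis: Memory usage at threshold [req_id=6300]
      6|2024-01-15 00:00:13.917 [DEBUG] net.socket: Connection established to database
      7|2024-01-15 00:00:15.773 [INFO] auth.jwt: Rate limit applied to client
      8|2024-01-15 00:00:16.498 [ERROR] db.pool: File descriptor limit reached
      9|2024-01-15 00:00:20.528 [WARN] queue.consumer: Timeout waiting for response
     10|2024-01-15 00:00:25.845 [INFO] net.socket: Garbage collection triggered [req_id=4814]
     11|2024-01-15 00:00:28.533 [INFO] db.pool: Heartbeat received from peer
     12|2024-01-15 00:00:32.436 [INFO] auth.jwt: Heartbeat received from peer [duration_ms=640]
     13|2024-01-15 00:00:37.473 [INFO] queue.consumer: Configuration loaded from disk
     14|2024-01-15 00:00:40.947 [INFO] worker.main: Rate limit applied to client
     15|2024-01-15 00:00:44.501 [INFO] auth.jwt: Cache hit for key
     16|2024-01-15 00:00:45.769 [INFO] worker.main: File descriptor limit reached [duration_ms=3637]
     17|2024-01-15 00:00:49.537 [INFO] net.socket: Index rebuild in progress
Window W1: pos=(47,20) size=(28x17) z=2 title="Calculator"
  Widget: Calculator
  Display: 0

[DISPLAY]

                                                     
                                                     
                ┏━━━━━━━━━━━━━━━━━━━━━━━━━━┓         
                ┃ Calculator               ┃         
                ┠──────────────────────────┨         
                ┃                         0┃━━┓      
                ┃┌───┬───┬───┬───┐         ┃  ┃      
                ┃│ 7 │ 8 │ 9 │ ÷ │         ┃──┨      
                ┃├───┼───┼───┼───┤         ┃0▲┃      
                ┃│ 4 │ 5 │ 6 │ × │         ┃1█┃      
                ┃├───┼───┼───┼───┤         ┃3░┃      
                ┃│ 1 │ 2 │ 3 │ - │         ┃7░┃      
                ┃├───┼───┼───┼───┤         ┃2░┃      
                ┃│ 0 │ . │ = │ + │         ┃3░┃      
                ┃├───┼───┼───┼───┤         ┃5▼┃      
                ┃│ C │ MC│ MR│ M+│         ┃━━┛      
                ┃└───┴───┴───┴───┘         ┃         
                ┃                          ┃         
                ┗━━━━━━━━━━━━━━━━━━━━━━━━━━┛         
                                                     
                                                     


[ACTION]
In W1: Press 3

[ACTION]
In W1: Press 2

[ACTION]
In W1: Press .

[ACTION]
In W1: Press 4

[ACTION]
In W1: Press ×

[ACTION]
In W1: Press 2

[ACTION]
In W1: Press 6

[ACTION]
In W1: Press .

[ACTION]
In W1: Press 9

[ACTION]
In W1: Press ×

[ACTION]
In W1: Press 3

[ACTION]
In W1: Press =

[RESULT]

                                                     
                                                     
                ┏━━━━━━━━━━━━━━━━━━━━━━━━━━┓         
                ┃ Calculator               ┃         
                ┠──────────────────────────┨         
                ┃                   2614.68┃━━┓      
                ┃┌───┬───┬───┬───┐         ┃  ┃      
                ┃│ 7 │ 8 │ 9 │ ÷ │         ┃──┨      
                ┃├───┼───┼───┼───┤         ┃0▲┃      
                ┃│ 4 │ 5 │ 6 │ × │         ┃1█┃      
                ┃├───┼───┼───┼───┤         ┃3░┃      
                ┃│ 1 │ 2 │ 3 │ - │         ┃7░┃      
                ┃├───┼───┼───┼───┤         ┃2░┃      
                ┃│ 0 │ . │ = │ + │         ┃3░┃      
                ┃├───┼───┼───┼───┤         ┃5▼┃      
                ┃│ C │ MC│ MR│ M+│         ┃━━┛      
                ┃└───┴───┴───┴───┘         ┃         
                ┃                          ┃         
                ┗━━━━━━━━━━━━━━━━━━━━━━━━━━┛         
                                                     
                                                     


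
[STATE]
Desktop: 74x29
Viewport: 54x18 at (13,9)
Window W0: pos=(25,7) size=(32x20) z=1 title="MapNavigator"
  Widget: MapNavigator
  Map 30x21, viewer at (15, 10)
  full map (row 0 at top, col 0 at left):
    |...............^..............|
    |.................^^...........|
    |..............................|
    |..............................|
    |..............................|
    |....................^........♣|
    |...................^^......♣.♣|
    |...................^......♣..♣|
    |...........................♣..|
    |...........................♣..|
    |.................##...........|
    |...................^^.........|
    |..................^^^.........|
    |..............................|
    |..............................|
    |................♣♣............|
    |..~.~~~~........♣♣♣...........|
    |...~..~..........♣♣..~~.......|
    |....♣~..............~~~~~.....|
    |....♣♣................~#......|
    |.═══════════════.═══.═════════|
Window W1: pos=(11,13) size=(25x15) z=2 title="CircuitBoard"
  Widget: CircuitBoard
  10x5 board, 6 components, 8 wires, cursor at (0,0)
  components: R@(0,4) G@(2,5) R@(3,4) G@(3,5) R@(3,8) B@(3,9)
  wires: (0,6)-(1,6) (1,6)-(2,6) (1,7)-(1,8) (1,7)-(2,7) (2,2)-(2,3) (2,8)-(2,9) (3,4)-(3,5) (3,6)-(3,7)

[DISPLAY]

            ┠──────────────────────────────┨          
            ┃..............................┃          
            ┃..............................┃          
            ┃..............................┃          
━━━━━━━━━━━━━━━━━━━━━━┓..........^........♣┃          
CircuitBoard          ┃.........^^......♣.♣┃          
──────────────────────┨.........^......♣..♣┃          
  0 1 2 3 4 5 6 7 8 9 ┃.................♣..┃          
  [.]              R  ┃.................♣..┃          
                      ┃.....@.##...........┃          
                      ┃.........^^.........┃          
                      ┃........^^^.........┃          
           · ─ ·      ┃....................┃          
                      ┃....................┃          
                   R ─┃......♣♣............┃          
                      ┃......♣♣♣...........┃          
                      ┃.......♣♣..~~.......┃          
ursor: (0,0)          ┃━━━━━━━━━━━━━━━━━━━━┛          


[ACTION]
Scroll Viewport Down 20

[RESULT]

            ┃..............................┃          
            ┃..............................┃          
━━━━━━━━━━━━━━━━━━━━━━┓..........^........♣┃          
CircuitBoard          ┃.........^^......♣.♣┃          
──────────────────────┨.........^......♣..♣┃          
  0 1 2 3 4 5 6 7 8 9 ┃.................♣..┃          
  [.]              R  ┃.................♣..┃          
                      ┃.....@.##...........┃          
                      ┃.........^^.........┃          
                      ┃........^^^.........┃          
           · ─ ·      ┃....................┃          
                      ┃....................┃          
                   R ─┃......♣♣............┃          
                      ┃......♣♣♣...........┃          
                      ┃.......♣♣..~~.......┃          
ursor: (0,0)          ┃━━━━━━━━━━━━━━━━━━━━┛          
━━━━━━━━━━━━━━━━━━━━━━┛                               
                                                      


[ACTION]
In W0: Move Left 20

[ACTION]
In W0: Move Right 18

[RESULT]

            ┃...........................   ┃          
            ┃...........................   ┃          
━━━━━━━━━━━━━━━━━━━━━━┓.......^........♣   ┃          
CircuitBoard          ┃......^^......♣.♣   ┃          
──────────────────────┨......^......♣..♣   ┃          
  0 1 2 3 4 5 6 7 8 9 ┃..............♣..   ┃          
  [.]              R  ┃..............♣..   ┃          
                      ┃....#@...........   ┃          
                      ┃......^^.........   ┃          
                      ┃.....^^^.........   ┃          
           · ─ ·      ┃.................   ┃          
                      ┃.................   ┃          
                   R ─┃...♣♣............   ┃          
                      ┃...♣♣♣...........   ┃          
                      ┃....♣♣..~~.......   ┃          
ursor: (0,0)          ┃━━━━━━━━━━━━━━━━━━━━┛          
━━━━━━━━━━━━━━━━━━━━━━┛                               
                                                      


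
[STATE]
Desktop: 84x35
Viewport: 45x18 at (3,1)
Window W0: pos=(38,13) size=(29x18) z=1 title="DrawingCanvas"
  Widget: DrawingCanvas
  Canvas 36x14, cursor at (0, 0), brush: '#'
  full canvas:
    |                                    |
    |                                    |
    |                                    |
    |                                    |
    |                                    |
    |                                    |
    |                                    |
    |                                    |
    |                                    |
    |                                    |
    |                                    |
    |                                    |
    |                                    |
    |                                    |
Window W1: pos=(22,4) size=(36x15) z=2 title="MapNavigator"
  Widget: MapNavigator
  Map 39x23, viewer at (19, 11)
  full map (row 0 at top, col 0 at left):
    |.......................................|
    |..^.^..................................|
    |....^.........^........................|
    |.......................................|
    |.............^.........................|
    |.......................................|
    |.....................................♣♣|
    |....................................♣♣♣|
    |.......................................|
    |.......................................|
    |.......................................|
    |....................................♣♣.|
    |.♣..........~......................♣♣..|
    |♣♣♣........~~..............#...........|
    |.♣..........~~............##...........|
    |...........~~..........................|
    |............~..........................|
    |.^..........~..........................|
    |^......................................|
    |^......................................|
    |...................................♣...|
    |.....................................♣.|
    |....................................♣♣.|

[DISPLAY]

                                             
                                             
                                             
                   ┏━━━━━━━━━━━━━━━━━━━━━━━━━
                   ┃ MapNavigator            
                   ┠─────────────────────────
                   ┃.........................
                   ┃.........................
                   ┃.........................
                   ┃.........................
                   ┃.........................
                   ┃.................@.......
                   ┃..........~..............
                   ┃♣........~~..............
                   ┃..........~~............#
                   ┃.........~~..............
                   ┃..........~..............
                   ┗━━━━━━━━━━━━━━━━━━━━━━━━━


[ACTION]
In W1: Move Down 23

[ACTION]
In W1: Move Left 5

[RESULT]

                                             
                                             
                                             
                   ┏━━━━━━━━━━━━━━━━━━━━━━━━━
                   ┃ MapNavigator            
                   ┠─────────────────────────
                   ┃   .^..........~.........
                   ┃   ^.....................
                   ┃   ^.....................
                   ┃   ......................
                   ┃   ......................
                   ┃   ..............@.......
                   ┃                         
                   ┃                         
                   ┃                         
                   ┃                         
                   ┃                         
                   ┗━━━━━━━━━━━━━━━━━━━━━━━━━


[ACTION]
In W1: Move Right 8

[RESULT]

                                             
                                             
                                             
                   ┏━━━━━━━━━━━━━━━━━━━━━━━━━
                   ┃ MapNavigator            
                   ┠─────────────────────────
                   ┃.......~.................
                   ┃.........................
                   ┃.........................
                   ┃.........................
                   ┃.........................
                   ┃.................@.......
                   ┃                         
                   ┃                         
                   ┃                         
                   ┃                         
                   ┃                         
                   ┗━━━━━━━━━━━━━━━━━━━━━━━━━


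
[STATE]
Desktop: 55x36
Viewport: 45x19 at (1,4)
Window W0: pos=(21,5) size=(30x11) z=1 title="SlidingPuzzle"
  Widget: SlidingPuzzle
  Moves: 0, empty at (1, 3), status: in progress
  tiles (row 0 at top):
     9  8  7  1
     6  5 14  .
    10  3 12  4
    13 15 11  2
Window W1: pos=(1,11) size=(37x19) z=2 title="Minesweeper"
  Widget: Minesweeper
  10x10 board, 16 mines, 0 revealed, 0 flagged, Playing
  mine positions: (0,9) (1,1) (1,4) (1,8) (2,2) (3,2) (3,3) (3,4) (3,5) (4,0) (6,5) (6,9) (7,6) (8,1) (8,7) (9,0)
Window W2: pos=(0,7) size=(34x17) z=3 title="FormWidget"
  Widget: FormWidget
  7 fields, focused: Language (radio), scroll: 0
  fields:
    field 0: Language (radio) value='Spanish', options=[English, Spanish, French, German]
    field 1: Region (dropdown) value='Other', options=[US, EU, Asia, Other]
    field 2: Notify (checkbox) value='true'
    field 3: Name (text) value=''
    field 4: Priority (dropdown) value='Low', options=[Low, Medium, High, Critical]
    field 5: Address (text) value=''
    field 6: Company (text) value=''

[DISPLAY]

                                             
                    ┏━━━━━━━━━━━━━━━━━━━━━━━━
                    ┃ SlidingPuzzle          
━━━━━━━━━━━━━━━━━━━━━━━━━━━━━━━━┓────────────
 FormWidget                     ┃───┬────┐   
────────────────────────────────┨ 7 │  1 │   
> Language:   ( ) English  (●) S┃───┼────┤   
  Region:     [Other          ▼]┃━━━┓    │   
  Notify:     [x]               ┃   ┃────┤   
  Name:       [                ]┃───┨  4 │   
  Priority:   [Low            ▼]┃   ┃────┤   
  Address:    [                ]┃   ┃━━━━━━━━
  Company:    [                ]┃   ┃        
                                ┃   ┃        
                                ┃   ┃        
                                ┃   ┃        
                                ┃   ┃        
                                ┃   ┃        
                                ┃   ┃        


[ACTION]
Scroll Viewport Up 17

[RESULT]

                                             
                                             
                                             
                                             
                                             
                    ┏━━━━━━━━━━━━━━━━━━━━━━━━
                    ┃ SlidingPuzzle          
━━━━━━━━━━━━━━━━━━━━━━━━━━━━━━━━┓────────────
 FormWidget                     ┃───┬────┐   
────────────────────────────────┨ 7 │  1 │   
> Language:   ( ) English  (●) S┃───┼────┤   
  Region:     [Other          ▼]┃━━━┓    │   
  Notify:     [x]               ┃   ┃────┤   
  Name:       [                ]┃───┨  4 │   
  Priority:   [Low            ▼]┃   ┃────┤   
  Address:    [                ]┃   ┃━━━━━━━━
  Company:    [                ]┃   ┃        
                                ┃   ┃        
                                ┃   ┃        


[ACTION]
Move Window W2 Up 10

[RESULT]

━━━━━━━━━━━━━━━━━━━━━━━━━━━━━━━━┓            
 FormWidget                     ┃            
────────────────────────────────┨            
> Language:   ( ) English  (●) S┃            
  Region:     [Other          ▼]┃            
  Notify:     [x]               ┃━━━━━━━━━━━━
  Name:       [                ]┃le          
  Priority:   [Low            ▼]┃────────────
  Address:    [                ]┃───┬────┐   
  Company:    [                ]┃ 7 │  1 │   
                                ┃───┼────┤   
                                ┃━━━┓    │   
                                ┃   ┃────┤   
                                ┃───┨  4 │   
                                ┃   ┃────┤   
                                ┃   ┃━━━━━━━━
━━━━━━━━━━━━━━━━━━━━━━━━━━━━━━━━┛   ┃        
┃■■■■■■■■■■                         ┃        
┃■■■■■■■■■■                         ┃        


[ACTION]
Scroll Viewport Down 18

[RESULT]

┃■■■■■■■■■■                         ┃        
┃■■■■■■■■■■                         ┃        
┃■■■■■■■■■■                         ┃        
┃■■■■■■■■■■                         ┃        
┃■■■■■■■■■■                         ┃        
┃■■■■■■■■■■                         ┃        
┃■■■■■■■■■■                         ┃        
┃                                   ┃        
┃                                   ┃        
┃                                   ┃        
┃                                   ┃        
┃                                   ┃        
┗━━━━━━━━━━━━━━━━━━━━━━━━━━━━━━━━━━━┛        
                                             
                                             
                                             
                                             
                                             
                                             
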